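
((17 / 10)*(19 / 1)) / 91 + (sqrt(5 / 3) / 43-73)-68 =-127987 / 910 + sqrt(15) / 129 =-140.62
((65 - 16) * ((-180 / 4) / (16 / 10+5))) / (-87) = 1225 / 319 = 3.84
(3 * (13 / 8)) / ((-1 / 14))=-273 / 4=-68.25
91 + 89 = 180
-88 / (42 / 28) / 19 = -176 / 57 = -3.09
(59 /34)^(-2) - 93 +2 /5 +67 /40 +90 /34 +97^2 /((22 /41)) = 17447.01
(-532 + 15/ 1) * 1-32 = -549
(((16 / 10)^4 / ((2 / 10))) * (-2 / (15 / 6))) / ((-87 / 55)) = 180224 / 10875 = 16.57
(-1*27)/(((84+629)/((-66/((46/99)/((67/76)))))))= 4.74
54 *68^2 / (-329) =-249696 / 329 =-758.95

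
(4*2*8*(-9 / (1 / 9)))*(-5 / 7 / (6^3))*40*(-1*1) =-4800 / 7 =-685.71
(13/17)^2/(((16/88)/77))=143143/578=247.65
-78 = -78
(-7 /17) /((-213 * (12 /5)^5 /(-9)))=-21875 /100113408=-0.00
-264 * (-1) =264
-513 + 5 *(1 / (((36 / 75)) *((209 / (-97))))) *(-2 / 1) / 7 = -4490989 / 8778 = -511.62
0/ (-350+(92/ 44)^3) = 0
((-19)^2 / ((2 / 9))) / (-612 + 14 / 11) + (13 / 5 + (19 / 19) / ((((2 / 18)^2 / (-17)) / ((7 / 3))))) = -215853367 / 67180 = -3213.06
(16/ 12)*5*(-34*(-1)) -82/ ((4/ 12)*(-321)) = 73006/ 321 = 227.43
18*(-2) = -36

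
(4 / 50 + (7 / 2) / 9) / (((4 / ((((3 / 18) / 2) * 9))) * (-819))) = -211 / 1965600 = -0.00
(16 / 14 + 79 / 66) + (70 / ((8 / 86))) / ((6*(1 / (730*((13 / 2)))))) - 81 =549801643 / 924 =595023.42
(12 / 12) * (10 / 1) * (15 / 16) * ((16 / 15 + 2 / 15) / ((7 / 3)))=135 / 28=4.82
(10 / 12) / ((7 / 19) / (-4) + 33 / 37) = 7030 / 6747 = 1.04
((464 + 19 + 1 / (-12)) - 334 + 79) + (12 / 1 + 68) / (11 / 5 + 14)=232.85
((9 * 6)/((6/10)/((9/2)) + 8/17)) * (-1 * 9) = -61965/77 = -804.74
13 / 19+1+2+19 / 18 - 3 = 595 / 342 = 1.74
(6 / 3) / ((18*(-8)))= -1 / 72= -0.01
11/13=0.85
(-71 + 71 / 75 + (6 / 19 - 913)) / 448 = -1400401 / 638400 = -2.19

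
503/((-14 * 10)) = -3.59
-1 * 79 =-79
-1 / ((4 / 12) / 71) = -213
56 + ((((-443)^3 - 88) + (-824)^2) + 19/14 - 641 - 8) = -1207640149/14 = -86260010.64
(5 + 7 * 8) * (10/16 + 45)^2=126980.08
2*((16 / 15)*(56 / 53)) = 1792 / 795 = 2.25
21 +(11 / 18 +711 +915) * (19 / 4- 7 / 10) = 264351 / 40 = 6608.78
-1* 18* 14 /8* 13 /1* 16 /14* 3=-1404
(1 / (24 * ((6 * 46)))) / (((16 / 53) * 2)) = 53 / 211968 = 0.00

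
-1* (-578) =578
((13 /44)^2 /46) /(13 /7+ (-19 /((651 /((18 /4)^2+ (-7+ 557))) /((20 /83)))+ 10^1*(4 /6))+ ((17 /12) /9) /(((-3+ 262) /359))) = 3040815141 /7581794204072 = 0.00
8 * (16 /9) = 128 /9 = 14.22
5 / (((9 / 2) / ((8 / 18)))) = 40 / 81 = 0.49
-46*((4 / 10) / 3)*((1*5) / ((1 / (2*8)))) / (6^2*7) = -368 / 189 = -1.95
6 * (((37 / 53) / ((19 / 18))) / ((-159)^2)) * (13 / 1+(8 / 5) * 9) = 60828 / 14143315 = 0.00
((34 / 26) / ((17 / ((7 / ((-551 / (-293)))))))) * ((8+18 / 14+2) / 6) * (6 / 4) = 23147 / 28652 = 0.81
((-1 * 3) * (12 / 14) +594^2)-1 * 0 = 352833.43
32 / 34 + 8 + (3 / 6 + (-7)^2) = 1987 / 34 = 58.44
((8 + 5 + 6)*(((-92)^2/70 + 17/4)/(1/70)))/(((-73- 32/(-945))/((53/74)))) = -314625465/192548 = -1634.01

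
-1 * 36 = -36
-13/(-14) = 13/14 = 0.93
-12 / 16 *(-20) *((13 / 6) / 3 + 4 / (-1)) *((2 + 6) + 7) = -1475 / 2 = -737.50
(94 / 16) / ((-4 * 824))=-47 / 26368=-0.00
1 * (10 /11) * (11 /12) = 5 /6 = 0.83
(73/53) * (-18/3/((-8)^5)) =219/868352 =0.00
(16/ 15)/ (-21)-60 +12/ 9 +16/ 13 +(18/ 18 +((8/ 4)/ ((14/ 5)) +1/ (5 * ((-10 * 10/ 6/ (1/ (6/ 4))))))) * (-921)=-166766401/ 102375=-1628.98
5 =5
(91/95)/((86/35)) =637/1634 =0.39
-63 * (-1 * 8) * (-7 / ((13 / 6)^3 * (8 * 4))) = -23814 / 2197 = -10.84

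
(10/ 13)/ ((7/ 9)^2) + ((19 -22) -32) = -33.73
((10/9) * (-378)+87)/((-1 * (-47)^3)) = -333/103823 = -0.00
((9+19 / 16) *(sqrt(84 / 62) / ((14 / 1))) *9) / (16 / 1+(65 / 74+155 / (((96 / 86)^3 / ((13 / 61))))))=11442881664 *sqrt(1302) / 2200508318393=0.19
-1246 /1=-1246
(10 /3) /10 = 1 /3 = 0.33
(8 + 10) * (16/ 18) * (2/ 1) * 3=96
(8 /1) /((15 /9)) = 24 /5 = 4.80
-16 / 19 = -0.84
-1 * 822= -822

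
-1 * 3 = -3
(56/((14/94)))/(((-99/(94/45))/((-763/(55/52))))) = 1402308544/245025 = 5723.12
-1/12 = -0.08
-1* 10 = -10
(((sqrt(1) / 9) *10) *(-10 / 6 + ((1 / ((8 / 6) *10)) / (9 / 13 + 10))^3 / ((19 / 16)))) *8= -1020535042043 / 68886127350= -14.81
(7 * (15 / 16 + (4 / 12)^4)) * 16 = 106.38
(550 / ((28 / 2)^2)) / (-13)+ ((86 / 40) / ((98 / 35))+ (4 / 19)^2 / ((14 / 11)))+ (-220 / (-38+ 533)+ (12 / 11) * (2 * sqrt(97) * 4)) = 2357389 / 16556904+ 96 * sqrt(97) / 11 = 86.10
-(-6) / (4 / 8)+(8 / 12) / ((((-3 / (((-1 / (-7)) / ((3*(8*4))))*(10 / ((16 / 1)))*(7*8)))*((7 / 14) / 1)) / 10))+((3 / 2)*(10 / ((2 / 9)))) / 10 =500 / 27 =18.52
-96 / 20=-24 / 5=-4.80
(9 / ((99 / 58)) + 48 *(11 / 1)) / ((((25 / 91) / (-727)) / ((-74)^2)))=-2125109443912 / 275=-7727670705.13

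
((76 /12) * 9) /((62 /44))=1254 /31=40.45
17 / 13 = 1.31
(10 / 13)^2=100 / 169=0.59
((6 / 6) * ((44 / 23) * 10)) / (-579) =-440 / 13317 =-0.03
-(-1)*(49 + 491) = 540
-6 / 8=-3 / 4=-0.75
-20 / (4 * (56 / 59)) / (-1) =295 / 56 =5.27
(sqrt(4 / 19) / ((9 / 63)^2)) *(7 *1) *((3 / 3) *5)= 786.90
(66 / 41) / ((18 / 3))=11 / 41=0.27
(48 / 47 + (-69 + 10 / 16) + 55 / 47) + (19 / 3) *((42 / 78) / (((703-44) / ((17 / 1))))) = -638719249 / 9663576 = -66.10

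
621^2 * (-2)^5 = -12340512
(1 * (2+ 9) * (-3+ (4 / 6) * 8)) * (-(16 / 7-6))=286 / 3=95.33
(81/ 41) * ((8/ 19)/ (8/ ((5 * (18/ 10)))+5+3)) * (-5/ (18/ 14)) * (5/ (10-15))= 567/ 1558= 0.36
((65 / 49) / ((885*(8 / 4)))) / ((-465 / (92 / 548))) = -299 / 1105026930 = -0.00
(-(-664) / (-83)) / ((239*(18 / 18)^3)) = -8 / 239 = -0.03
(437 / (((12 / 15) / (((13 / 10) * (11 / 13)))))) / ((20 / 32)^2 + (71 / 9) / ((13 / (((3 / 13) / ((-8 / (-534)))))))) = 6499064 / 105329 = 61.70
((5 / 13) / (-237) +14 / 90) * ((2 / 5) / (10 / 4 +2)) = 28456 / 2079675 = 0.01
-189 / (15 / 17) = -1071 / 5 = -214.20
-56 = -56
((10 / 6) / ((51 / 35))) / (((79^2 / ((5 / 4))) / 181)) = 158375 / 3819492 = 0.04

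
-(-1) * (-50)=-50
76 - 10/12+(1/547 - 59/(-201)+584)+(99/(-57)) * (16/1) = 2639119085/4177986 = 631.67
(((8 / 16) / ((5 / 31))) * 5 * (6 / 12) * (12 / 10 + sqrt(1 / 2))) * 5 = 155 * sqrt(2) / 8 + 93 / 2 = 73.90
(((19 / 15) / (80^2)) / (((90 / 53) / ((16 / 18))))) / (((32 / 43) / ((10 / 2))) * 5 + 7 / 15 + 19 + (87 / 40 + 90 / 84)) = 303107 / 68629437000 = 0.00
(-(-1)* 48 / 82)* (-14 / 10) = -168 / 205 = -0.82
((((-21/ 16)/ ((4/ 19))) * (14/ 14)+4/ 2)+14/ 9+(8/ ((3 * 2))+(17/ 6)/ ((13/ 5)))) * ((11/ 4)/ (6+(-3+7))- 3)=0.70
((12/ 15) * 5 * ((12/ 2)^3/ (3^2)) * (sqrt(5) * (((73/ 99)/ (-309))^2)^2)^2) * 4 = 516134458812211840/ 255639604782139823085906567173838507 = 0.00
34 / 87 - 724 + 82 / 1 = -641.61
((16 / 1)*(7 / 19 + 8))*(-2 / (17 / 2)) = -10176 / 323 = -31.50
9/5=1.80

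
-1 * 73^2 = -5329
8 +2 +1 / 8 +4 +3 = 137 / 8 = 17.12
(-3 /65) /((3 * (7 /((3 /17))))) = -0.00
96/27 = 32/9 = 3.56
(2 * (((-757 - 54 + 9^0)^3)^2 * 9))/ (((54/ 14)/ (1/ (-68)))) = -329501125894500000/ 17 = -19382419170264705.88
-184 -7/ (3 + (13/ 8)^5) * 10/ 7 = -86733528/ 469597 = -184.70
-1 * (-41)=41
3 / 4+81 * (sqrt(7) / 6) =3 / 4+27 * sqrt(7) / 2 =36.47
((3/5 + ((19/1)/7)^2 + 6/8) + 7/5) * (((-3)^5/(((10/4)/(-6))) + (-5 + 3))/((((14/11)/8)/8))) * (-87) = -44118450288/1715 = -25725043.90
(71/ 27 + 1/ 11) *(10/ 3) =8080/ 891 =9.07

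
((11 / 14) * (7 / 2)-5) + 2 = -1 / 4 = -0.25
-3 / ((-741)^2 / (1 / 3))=-1 / 549081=-0.00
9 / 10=0.90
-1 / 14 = -0.07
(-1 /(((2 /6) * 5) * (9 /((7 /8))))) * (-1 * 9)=21 /40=0.52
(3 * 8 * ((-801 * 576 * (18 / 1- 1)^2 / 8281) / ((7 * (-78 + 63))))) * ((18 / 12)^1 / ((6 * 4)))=66668832 / 289835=230.02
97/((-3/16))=-1552/3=-517.33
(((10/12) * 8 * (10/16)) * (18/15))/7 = 5/7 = 0.71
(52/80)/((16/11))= 143/320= 0.45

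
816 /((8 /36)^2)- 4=16520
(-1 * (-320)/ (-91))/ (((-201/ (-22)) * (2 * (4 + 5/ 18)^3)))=-622080/ 253043791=-0.00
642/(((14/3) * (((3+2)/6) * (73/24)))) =138672/2555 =54.27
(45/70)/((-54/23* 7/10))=-115/294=-0.39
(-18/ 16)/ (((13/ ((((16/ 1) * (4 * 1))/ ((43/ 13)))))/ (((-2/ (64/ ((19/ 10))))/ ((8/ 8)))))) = 171/ 1720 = 0.10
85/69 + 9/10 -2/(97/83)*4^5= -117146273/66930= -1750.28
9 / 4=2.25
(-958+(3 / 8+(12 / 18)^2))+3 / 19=-1309207 / 1368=-957.02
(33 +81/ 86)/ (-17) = -2919/ 1462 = -2.00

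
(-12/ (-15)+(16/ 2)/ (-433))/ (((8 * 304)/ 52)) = 0.02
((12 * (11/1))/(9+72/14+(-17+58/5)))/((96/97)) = 37345/2448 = 15.26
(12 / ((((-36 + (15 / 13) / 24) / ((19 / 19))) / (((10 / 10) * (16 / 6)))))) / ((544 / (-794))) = 82576 / 63563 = 1.30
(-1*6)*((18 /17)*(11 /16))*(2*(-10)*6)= 8910 /17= 524.12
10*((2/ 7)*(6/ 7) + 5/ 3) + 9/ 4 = 21.37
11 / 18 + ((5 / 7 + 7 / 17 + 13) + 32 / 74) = 1202251 / 79254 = 15.17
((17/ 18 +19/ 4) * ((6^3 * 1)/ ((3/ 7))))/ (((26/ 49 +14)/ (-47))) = -3304805/ 356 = -9283.16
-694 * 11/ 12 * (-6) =3817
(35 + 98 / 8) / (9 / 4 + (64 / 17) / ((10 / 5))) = 3213 / 281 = 11.43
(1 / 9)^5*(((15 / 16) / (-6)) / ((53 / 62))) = -155 / 50073552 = -0.00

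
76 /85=0.89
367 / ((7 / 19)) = 6973 / 7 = 996.14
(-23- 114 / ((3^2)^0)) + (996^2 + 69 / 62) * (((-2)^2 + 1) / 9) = 102482953 / 186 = 550983.62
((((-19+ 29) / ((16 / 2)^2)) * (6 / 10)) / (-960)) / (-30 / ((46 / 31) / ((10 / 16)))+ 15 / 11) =253 / 29203200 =0.00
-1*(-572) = 572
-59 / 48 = -1.23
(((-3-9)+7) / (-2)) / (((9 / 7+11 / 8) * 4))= 35 / 149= 0.23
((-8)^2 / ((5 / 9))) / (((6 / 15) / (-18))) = -5184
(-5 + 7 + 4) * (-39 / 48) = -39 / 8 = -4.88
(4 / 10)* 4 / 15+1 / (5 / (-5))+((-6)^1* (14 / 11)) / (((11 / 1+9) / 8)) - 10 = -11507 / 825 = -13.95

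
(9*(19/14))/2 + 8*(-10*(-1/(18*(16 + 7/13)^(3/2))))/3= 104*sqrt(2795)/249615 + 171/28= 6.13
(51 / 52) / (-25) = -51 / 1300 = -0.04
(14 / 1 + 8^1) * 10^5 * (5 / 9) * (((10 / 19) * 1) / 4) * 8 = 220000000 / 171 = 1286549.71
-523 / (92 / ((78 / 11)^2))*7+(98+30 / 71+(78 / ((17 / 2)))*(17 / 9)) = -1117447505 / 592779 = -1885.10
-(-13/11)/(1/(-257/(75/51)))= -56797/275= -206.53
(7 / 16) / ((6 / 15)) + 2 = 99 / 32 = 3.09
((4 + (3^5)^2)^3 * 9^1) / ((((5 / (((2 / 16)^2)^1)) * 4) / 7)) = 10135763679326.76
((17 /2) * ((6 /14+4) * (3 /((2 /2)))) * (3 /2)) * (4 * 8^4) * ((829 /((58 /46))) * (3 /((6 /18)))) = 3333787766784 /203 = 16422599836.37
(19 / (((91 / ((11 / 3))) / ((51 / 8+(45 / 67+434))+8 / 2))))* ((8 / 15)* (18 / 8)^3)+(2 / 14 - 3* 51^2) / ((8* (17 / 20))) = 922.35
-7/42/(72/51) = -17/144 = -0.12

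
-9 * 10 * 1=-90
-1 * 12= -12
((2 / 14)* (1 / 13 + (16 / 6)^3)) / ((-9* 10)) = -6683 / 221130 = -0.03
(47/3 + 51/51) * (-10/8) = -125/6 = -20.83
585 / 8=73.12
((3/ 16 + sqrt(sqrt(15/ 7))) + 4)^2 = (16 * 15^(1/ 4) * 7^(3/ 4) + 469)^2/ 12544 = 29.13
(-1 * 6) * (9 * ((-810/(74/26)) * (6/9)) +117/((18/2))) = 376194/37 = 10167.41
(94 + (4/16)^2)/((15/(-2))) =-301/24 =-12.54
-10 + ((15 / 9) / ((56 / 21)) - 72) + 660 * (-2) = -11211 / 8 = -1401.38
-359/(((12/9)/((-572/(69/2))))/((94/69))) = 9651356/1587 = 6081.51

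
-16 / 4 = -4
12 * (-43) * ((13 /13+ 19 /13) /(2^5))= -516 /13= -39.69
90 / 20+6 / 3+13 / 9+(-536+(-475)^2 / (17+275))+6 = 658663 / 2628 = 250.63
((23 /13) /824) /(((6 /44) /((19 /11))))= 437 /16068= 0.03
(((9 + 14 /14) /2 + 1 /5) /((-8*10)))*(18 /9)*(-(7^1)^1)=91 /100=0.91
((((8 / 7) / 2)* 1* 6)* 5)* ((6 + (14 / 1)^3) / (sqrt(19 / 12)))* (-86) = -56760000* sqrt(57) / 133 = -3222019.57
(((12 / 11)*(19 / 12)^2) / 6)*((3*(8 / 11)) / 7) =361 / 2541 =0.14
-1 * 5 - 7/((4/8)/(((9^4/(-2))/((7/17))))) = 111532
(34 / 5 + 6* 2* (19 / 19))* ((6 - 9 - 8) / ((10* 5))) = -517 / 125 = -4.14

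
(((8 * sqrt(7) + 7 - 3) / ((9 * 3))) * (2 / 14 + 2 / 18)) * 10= 640 / 1701 + 1280 * sqrt(7) / 1701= 2.37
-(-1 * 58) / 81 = 0.72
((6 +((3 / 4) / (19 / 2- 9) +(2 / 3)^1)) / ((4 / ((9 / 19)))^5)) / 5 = 0.00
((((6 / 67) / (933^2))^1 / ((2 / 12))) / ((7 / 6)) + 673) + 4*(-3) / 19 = 579501453931 / 861880831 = 672.37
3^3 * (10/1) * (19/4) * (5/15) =855/2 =427.50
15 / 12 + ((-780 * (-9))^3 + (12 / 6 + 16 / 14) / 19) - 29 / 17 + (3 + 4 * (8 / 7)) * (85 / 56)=43802603628746337 / 126616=345948408011.20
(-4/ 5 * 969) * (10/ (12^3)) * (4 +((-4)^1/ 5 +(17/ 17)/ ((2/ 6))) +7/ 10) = -7429/ 240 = -30.95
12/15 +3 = 19/5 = 3.80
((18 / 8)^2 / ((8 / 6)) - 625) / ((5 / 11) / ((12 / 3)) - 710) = 437327 / 499760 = 0.88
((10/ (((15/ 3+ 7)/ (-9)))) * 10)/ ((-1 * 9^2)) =25/ 27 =0.93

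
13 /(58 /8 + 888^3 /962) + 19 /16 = 719170107 /605607824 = 1.19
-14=-14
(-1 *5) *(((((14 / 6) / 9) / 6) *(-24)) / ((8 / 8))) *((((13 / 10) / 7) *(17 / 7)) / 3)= 442 / 567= 0.78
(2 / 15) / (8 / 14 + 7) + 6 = 4784 / 795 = 6.02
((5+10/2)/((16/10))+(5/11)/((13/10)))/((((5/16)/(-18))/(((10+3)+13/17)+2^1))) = -14568480/2431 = -5992.79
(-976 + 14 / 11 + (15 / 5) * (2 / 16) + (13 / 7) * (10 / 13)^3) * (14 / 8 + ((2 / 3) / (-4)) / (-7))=-15100549381 / 8744736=-1726.82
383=383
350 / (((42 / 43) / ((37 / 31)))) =39775 / 93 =427.69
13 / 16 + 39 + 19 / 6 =2063 / 48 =42.98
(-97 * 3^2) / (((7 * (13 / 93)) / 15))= -1217835 / 91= -13382.80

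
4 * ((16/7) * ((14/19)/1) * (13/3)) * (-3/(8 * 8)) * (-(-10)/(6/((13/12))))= -845/342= -2.47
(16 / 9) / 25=16 / 225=0.07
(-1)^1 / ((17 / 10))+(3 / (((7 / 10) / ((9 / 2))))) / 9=185 / 119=1.55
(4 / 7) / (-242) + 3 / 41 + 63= 2190260 / 34727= 63.07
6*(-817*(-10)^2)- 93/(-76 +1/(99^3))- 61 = -36153090882896/73742723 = -490259.78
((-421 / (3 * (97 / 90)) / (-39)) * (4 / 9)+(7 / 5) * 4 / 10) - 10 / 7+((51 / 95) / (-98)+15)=15.61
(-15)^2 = 225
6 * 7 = 42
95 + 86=181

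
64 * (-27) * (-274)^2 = -129731328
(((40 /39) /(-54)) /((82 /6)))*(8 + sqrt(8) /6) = -160 /14391 - 20*sqrt(2) /43173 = -0.01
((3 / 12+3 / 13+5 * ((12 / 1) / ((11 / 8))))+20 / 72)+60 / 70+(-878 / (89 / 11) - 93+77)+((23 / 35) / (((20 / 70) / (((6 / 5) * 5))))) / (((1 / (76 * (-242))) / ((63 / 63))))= -253888.86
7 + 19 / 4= 11.75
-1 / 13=-0.08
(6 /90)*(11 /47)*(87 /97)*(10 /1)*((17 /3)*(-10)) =-108460 /13677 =-7.93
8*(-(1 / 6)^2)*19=-38 / 9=-4.22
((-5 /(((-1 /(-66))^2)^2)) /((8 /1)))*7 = -83014470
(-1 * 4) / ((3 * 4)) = -1 / 3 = -0.33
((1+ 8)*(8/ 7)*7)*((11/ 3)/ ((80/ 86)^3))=2623731/ 8000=327.97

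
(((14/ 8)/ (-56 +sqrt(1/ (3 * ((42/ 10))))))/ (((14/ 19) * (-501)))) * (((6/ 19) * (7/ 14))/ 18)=sqrt(35)/ 1583665008 +49/ 65986042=0.00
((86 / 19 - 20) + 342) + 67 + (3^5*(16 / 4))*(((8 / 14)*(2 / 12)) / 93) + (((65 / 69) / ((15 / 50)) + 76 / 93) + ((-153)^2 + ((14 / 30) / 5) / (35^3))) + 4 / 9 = 444481059746891 / 18669459375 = 23807.92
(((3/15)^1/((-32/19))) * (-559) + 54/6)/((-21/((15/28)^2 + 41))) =-55771787/376320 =-148.20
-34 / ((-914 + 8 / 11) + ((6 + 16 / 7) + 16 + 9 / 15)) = 13090 / 342029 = 0.04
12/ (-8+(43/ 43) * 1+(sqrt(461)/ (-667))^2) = -2669334/ 1556881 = -1.71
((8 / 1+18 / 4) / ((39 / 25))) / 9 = 625 / 702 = 0.89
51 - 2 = 49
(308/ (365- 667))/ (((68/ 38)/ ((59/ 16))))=-2.10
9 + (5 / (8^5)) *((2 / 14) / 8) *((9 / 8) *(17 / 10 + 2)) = 264241485 / 29360128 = 9.00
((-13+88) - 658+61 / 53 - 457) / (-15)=18353 / 265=69.26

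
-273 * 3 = -819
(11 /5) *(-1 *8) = -88 /5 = -17.60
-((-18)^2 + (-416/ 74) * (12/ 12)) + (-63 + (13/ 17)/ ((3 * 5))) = -3597824/ 9435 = -381.33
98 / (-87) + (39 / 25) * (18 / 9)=4336 / 2175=1.99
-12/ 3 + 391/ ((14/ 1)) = 335/ 14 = 23.93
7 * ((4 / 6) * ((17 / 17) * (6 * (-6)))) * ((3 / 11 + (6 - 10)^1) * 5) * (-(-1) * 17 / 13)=585480 / 143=4094.27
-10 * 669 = -6690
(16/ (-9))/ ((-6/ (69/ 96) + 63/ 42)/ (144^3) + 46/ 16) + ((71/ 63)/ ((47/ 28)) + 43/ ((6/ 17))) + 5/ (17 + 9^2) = 110895429039425/ 909445646907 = 121.94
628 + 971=1599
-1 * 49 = -49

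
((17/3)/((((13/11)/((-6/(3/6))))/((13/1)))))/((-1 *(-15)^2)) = 748/225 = 3.32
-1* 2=-2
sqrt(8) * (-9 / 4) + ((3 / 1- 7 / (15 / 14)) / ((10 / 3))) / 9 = -9 * sqrt(2) / 2- 53 / 450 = -6.48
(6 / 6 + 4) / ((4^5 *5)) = 1 / 1024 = 0.00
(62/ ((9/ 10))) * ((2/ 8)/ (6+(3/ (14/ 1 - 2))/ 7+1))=4340/ 1773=2.45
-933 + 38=-895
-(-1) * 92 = 92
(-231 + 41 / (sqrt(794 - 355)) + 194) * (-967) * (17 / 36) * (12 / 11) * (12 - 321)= -5394154.78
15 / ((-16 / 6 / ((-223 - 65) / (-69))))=-540 / 23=-23.48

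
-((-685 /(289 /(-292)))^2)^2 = -1600640096006400160000 /6975757441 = -229457533399.69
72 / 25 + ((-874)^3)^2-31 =11143166108197133697 / 25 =445726644327885347.88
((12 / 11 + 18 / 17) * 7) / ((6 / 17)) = 469 / 11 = 42.64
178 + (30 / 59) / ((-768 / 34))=672043 / 3776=177.98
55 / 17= 3.24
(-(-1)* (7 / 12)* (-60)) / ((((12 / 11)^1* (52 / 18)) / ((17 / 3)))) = -62.93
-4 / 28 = -1 / 7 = -0.14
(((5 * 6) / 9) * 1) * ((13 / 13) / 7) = 10 / 21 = 0.48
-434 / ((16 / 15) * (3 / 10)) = -5425 / 4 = -1356.25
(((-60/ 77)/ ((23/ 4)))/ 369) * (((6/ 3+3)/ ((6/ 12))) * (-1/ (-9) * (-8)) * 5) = 32000/ 1960497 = 0.02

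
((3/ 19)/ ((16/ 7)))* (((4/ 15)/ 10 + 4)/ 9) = 1057/ 34200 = 0.03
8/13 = 0.62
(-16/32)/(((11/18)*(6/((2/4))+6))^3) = -1/2662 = -0.00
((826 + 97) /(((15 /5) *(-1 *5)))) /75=-923 /1125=-0.82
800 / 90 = 80 / 9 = 8.89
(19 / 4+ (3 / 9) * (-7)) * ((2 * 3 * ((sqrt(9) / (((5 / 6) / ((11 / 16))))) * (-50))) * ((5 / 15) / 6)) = -1595 / 16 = -99.69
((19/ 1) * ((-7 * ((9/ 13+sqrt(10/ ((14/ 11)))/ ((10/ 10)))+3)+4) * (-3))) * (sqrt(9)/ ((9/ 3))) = 57 * sqrt(385)+16188/ 13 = 2363.65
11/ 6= 1.83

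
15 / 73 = 0.21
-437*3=-1311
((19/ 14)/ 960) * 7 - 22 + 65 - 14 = 55699/ 1920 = 29.01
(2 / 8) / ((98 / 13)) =13 / 392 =0.03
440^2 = 193600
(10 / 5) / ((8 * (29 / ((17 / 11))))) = 17 / 1276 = 0.01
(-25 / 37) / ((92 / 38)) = -0.28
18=18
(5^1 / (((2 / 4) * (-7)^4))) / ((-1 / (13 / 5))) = -26 / 2401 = -0.01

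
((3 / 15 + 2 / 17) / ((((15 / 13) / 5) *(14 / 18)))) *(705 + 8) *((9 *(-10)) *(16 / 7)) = -216227232 / 833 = -259576.51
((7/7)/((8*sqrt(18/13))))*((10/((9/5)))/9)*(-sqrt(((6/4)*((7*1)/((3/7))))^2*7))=-1225*sqrt(182)/3888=-4.25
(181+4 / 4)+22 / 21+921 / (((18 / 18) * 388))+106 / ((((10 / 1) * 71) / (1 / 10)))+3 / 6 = 2689140347 / 14462700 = 185.94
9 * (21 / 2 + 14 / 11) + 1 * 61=3673 / 22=166.95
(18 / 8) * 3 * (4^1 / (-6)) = -9 / 2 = -4.50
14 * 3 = 42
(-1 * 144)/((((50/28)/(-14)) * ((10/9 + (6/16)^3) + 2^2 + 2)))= 130056192/825275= 157.59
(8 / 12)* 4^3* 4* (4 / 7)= 2048 / 21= 97.52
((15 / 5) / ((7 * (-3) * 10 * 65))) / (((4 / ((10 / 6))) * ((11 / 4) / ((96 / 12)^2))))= -32 / 15015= -0.00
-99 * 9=-891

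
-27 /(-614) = 27 /614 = 0.04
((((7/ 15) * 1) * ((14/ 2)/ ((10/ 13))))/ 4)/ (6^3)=637/ 129600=0.00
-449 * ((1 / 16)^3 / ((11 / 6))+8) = -80921923 / 22528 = -3592.06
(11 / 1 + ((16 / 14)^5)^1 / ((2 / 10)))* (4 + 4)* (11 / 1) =1825.85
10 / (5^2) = 0.40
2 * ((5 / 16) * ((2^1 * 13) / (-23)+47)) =5275 / 184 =28.67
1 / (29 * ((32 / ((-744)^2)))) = 17298 / 29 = 596.48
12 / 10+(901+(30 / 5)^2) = 4691 / 5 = 938.20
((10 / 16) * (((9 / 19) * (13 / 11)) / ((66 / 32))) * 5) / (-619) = -0.00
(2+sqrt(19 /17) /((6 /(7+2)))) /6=sqrt(323) /68+1 /3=0.60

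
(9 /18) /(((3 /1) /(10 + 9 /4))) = 49 /24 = 2.04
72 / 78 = 12 / 13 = 0.92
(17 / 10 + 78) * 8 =637.60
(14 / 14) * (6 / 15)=2 / 5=0.40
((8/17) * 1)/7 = 8/119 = 0.07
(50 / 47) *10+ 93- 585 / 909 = 488916 / 4747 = 102.99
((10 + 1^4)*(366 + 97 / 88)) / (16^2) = 32305 / 2048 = 15.77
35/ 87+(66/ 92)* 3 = 10223/ 4002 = 2.55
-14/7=-2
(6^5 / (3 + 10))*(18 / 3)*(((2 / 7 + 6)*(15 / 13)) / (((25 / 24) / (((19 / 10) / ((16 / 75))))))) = 222552.67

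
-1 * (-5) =5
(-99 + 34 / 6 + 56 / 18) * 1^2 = -812 / 9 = -90.22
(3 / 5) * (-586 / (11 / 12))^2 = 148347072 / 605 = 245201.77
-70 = -70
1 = 1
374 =374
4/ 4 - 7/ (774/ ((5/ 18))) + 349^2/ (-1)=-1696917635/ 13932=-121800.00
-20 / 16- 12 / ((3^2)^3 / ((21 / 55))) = -22387 / 17820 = -1.26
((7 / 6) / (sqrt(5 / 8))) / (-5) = -7 *sqrt(10) / 75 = -0.30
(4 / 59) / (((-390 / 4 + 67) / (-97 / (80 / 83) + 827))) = -58109 / 35990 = -1.61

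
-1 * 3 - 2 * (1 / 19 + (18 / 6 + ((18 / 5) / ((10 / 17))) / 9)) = -10.47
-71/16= -4.44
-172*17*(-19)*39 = 2166684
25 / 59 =0.42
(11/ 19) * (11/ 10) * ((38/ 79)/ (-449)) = -121/ 177355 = -0.00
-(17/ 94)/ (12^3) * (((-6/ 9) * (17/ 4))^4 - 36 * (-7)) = -6971921/ 210511872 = -0.03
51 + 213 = 264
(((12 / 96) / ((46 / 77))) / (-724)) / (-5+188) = -77 / 48757056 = -0.00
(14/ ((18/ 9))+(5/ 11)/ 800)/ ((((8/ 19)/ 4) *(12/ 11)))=60.96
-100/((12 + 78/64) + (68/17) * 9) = -128/63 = -2.03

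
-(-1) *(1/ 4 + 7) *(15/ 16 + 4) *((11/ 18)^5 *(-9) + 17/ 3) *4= 2356699007/ 3359232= 701.56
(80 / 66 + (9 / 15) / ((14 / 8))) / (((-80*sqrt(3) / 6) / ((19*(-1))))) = 8531*sqrt(3) / 11550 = 1.28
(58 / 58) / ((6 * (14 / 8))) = 2 / 21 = 0.10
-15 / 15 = -1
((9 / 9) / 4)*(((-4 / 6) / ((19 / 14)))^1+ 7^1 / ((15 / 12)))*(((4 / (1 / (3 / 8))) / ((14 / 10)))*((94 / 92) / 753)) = 611 / 329061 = 0.00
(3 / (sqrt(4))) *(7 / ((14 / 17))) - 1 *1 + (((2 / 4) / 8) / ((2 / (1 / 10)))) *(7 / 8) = 30087 / 2560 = 11.75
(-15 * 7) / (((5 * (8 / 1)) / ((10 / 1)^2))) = -525 / 2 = -262.50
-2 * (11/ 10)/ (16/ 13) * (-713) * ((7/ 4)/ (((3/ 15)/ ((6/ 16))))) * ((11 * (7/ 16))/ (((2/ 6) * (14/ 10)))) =353287935/ 8192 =43125.97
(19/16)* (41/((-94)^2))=779/141376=0.01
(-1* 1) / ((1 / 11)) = -11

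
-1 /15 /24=-1 /360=-0.00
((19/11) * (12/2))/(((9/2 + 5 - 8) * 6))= 38/33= 1.15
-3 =-3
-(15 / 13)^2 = -225 / 169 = -1.33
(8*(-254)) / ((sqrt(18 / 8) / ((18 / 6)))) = -4064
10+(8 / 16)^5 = 321 / 32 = 10.03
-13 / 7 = -1.86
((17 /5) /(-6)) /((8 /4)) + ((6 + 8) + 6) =1183 /60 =19.72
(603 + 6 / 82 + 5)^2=621554761 / 1681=369752.98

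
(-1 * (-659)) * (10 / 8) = 3295 / 4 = 823.75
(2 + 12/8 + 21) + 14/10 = 259/10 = 25.90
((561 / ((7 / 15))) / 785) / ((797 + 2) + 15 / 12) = 204 / 106603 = 0.00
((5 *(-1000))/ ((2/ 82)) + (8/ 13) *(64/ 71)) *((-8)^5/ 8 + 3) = 774454899384/ 923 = 839062729.56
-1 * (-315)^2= -99225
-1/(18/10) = -5/9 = -0.56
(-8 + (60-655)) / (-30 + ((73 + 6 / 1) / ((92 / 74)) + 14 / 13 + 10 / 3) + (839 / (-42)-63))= 1262079 / 94232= 13.39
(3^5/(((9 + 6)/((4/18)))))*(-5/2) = -9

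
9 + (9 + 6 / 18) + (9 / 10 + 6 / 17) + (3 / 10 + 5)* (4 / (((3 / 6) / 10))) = 226229 / 510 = 443.59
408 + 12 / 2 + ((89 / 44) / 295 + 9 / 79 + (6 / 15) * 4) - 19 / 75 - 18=6113566049 / 15381300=397.47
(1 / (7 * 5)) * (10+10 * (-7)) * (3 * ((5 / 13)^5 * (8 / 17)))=-900000 / 44183867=-0.02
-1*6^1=-6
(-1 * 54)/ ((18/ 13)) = -39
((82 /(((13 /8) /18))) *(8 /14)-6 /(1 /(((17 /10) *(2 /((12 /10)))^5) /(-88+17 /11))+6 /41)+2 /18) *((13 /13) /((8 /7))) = 1297062255509 /2846746656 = 455.63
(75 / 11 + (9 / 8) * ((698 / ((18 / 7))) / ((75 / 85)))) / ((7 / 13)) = 6055933 / 9240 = 655.40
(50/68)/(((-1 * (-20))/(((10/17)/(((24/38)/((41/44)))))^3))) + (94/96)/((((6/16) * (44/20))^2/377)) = 6668171639366275/12294120148992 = 542.39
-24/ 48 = -1/ 2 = -0.50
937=937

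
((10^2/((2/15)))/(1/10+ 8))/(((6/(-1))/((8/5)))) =-2000/81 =-24.69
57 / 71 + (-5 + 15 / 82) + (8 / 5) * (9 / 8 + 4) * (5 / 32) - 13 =-1465561 / 93152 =-15.73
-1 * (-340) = 340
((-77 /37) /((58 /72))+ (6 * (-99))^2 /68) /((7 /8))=756809064 /127687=5927.06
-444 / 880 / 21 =-37 / 1540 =-0.02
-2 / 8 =-1 / 4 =-0.25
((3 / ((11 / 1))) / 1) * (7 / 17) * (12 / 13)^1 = 252 / 2431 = 0.10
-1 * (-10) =10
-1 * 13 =-13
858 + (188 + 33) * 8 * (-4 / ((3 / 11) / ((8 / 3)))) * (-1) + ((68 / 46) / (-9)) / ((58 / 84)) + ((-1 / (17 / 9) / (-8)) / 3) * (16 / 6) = 7144209389 / 102051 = 70006.27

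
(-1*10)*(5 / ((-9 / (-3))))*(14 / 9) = -700 / 27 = -25.93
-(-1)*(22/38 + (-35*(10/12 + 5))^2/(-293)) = -28395847/200412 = -141.69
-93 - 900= -993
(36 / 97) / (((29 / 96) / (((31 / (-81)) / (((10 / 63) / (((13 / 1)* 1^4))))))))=-541632 / 14065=-38.51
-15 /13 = -1.15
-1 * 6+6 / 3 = -4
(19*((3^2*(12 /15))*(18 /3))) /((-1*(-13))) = 4104 /65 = 63.14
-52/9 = -5.78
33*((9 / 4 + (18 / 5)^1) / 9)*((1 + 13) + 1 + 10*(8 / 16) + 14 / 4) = 20163 / 40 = 504.08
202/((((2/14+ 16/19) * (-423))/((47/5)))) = -4.56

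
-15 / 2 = -7.50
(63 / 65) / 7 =9 / 65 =0.14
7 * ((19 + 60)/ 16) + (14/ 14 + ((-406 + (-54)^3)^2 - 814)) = 398766977945/ 16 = 24922936121.56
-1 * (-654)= 654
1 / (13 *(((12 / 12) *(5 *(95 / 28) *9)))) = 28 / 55575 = 0.00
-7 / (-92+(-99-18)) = 7 / 209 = 0.03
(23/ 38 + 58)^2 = 3434.58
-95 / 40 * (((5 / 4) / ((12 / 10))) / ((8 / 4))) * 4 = -475 / 96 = -4.95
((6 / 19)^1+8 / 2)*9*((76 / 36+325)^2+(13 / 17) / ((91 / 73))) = 84574397954 / 20349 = 4156194.31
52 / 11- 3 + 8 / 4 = 41 / 11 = 3.73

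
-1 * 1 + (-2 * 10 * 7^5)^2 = 112990099599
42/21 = 2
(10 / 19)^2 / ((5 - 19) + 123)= 100 / 39349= 0.00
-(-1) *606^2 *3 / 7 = 1101708 / 7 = 157386.86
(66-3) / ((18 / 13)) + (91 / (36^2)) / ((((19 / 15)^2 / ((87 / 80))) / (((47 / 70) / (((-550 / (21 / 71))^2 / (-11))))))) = 1165837310035307 / 25622798080000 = 45.50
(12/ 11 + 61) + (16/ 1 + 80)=1739/ 11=158.09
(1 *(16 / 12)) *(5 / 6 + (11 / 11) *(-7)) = -74 / 9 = -8.22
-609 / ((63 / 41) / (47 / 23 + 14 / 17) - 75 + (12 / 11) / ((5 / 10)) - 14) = 307892739 / 43621792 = 7.06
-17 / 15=-1.13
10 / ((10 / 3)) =3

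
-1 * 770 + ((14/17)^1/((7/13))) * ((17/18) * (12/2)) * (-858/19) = -22066/19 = -1161.37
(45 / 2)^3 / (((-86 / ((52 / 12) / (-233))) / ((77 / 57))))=10135125 / 3045776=3.33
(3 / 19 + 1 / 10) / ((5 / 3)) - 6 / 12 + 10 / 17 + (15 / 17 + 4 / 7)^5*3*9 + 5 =180.57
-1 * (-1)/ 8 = 1/ 8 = 0.12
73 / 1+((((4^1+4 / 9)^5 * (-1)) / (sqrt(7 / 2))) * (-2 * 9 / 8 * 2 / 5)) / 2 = 73+5120000 * sqrt(14) / 45927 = 490.12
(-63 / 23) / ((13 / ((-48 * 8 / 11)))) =24192 / 3289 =7.36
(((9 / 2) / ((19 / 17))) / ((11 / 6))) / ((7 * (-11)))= -0.03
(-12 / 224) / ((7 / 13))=-39 / 392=-0.10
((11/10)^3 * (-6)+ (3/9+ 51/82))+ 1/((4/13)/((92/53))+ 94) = -12157253351/1731778500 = -7.02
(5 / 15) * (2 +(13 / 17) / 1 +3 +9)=251 / 51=4.92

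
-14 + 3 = -11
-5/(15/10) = -10/3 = -3.33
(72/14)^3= 46656/343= 136.02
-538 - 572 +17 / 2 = -1101.50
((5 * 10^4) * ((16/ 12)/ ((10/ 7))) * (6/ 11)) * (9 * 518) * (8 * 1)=10442880000/ 11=949352727.27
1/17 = 0.06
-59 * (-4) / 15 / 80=59 / 300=0.20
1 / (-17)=-1 / 17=-0.06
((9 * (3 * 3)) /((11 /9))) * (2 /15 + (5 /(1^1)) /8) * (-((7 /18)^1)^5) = -0.45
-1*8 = -8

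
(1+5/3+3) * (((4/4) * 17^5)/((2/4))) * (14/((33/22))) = 1351703864/9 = 150189318.22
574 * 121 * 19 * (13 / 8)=8577569 / 4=2144392.25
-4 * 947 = -3788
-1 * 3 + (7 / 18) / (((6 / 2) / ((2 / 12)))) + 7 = 4.02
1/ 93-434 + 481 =4372/ 93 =47.01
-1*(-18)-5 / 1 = 13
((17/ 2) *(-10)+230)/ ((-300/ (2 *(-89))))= 2581/ 30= 86.03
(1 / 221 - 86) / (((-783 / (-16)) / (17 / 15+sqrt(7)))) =-101360 * sqrt(7) / 57681 - 20272 / 10179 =-6.64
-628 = -628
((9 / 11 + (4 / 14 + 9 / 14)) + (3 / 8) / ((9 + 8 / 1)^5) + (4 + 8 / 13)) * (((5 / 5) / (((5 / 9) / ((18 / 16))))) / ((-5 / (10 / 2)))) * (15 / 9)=-1953149690853 / 90961718848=-21.47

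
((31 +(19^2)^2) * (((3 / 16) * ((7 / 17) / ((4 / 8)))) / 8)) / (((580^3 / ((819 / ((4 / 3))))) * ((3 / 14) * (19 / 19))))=980841771 / 26535232000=0.04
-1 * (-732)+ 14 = 746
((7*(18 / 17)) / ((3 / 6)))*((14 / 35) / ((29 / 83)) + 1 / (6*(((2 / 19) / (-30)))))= -1693818 / 2465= -687.15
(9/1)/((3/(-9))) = -27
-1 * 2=-2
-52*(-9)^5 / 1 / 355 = 3070548 / 355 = 8649.43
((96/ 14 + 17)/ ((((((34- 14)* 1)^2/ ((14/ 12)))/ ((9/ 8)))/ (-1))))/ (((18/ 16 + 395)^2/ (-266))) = 66633/ 502128050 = 0.00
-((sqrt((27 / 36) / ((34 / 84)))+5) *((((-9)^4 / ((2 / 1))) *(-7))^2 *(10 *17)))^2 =-1726362599228944685264025 / 8 - 28363021893137097786375 *sqrt(238) / 4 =-325186172497440088127705.00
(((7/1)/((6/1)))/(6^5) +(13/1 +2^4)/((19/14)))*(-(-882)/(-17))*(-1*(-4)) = -928180981/209304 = -4434.61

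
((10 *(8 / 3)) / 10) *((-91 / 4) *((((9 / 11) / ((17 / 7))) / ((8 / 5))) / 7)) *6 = -4095 / 374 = -10.95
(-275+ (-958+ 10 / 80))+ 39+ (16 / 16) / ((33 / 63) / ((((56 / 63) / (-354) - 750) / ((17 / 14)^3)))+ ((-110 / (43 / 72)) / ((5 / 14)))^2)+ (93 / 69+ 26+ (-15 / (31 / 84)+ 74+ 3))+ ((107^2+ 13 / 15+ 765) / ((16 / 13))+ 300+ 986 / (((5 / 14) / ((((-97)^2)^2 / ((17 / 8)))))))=269238319016865203006045387996527 / 2340851626579138917264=115017250969.61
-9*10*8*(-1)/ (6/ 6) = 720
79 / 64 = 1.23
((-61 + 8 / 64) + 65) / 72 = 11 / 192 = 0.06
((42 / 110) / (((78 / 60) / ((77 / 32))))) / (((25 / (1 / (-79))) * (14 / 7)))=-147 / 821600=-0.00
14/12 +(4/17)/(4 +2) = 1.21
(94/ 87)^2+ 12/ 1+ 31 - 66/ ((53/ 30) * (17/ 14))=91394323/ 6819669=13.40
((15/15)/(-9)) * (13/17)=-13/153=-0.08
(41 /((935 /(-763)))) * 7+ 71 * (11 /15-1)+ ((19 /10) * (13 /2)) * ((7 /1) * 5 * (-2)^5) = -39508811 /2805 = -14085.14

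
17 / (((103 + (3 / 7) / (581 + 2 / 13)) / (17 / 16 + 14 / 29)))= 644615265 / 2527498016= 0.26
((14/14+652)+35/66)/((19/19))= 43133/66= 653.53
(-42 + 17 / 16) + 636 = 9521 / 16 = 595.06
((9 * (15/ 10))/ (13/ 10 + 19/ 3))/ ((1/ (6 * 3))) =7290/ 229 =31.83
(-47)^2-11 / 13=28706 / 13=2208.15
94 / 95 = 0.99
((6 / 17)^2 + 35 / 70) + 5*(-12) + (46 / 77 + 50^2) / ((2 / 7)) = 55268285 / 6358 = 8692.72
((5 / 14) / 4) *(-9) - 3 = -213 / 56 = -3.80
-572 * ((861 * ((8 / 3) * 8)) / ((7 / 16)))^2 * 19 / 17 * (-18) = 344817867423744 / 17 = 20283403966102.59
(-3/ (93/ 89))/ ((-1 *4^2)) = 89/ 496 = 0.18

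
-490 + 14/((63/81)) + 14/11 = -470.73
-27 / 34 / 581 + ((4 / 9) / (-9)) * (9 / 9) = -81203 / 1600074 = -0.05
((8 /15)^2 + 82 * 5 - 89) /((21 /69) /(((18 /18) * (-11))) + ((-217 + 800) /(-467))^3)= -1862701995871871 /11440399624200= -162.82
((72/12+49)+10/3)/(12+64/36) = 525/124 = 4.23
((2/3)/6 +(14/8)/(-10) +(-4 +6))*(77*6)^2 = 4132513/10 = 413251.30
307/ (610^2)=307/ 372100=0.00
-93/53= -1.75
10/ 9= 1.11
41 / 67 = 0.61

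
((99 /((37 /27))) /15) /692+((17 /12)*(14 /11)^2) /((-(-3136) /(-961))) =-517690757 /743540160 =-0.70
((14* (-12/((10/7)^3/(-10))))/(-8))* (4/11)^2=-28812/3025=-9.52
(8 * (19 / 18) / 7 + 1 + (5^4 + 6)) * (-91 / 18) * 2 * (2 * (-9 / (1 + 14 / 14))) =518596 / 9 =57621.78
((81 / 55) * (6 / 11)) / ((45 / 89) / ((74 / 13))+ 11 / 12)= 19204776 / 24038465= 0.80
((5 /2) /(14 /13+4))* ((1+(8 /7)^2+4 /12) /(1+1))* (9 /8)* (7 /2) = 6305 /2464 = 2.56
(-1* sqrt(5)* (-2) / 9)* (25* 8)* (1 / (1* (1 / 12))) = 1600* sqrt(5) / 3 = 1192.57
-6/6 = -1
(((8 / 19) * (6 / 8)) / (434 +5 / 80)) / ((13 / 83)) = 0.00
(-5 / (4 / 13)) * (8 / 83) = -130 / 83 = -1.57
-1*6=-6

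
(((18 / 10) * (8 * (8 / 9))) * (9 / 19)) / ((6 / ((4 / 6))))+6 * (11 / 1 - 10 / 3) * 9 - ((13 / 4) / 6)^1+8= 962461 / 2280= 422.13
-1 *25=-25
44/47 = 0.94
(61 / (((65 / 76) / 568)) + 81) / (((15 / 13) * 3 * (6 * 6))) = 2638513 / 8100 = 325.74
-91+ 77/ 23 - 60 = -3396/ 23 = -147.65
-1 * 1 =-1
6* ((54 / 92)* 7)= 567 / 23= 24.65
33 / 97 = 0.34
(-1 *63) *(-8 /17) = 504 /17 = 29.65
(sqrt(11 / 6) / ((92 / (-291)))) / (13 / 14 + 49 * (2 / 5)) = -3395 * sqrt(66) / 132204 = -0.21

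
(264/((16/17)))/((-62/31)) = -561/4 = -140.25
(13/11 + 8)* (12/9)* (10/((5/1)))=808/33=24.48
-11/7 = -1.57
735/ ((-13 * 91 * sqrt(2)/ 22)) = -1155 * sqrt(2)/ 169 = -9.67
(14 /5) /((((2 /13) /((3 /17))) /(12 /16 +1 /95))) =4641 /1900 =2.44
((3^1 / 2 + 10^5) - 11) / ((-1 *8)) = -199981 / 16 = -12498.81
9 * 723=6507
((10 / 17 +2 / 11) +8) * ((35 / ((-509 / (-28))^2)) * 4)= 180006400 / 48448147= 3.72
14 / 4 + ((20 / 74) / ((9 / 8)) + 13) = 11149 / 666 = 16.74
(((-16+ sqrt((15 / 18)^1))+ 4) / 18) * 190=-380 / 3+ 95 * sqrt(30) / 54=-117.03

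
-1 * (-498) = 498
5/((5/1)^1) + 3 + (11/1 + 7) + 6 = 28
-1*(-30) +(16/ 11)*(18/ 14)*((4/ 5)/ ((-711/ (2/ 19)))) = 17336422/ 577885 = 30.00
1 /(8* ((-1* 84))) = -1 /672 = -0.00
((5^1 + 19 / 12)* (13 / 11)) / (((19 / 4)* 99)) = 1027 / 62073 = 0.02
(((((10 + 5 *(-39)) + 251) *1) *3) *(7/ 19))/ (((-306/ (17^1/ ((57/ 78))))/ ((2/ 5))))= -4004/ 1805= -2.22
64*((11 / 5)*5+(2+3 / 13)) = 11008 / 13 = 846.77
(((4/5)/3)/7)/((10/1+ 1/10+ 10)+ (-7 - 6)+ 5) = 8/2541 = 0.00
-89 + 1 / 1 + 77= -11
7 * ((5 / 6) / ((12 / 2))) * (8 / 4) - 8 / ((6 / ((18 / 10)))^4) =10573 / 5625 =1.88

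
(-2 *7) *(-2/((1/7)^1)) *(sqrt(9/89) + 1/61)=196/61 + 588 *sqrt(89)/89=65.54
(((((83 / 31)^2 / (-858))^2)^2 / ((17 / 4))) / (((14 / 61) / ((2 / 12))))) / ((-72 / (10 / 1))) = -686949130802407505 / 5940368943995998419515479872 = -0.00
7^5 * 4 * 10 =672280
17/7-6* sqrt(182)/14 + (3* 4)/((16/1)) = 89/28-3* sqrt(182)/7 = -2.60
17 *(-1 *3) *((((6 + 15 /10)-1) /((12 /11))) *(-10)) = 12155 /4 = 3038.75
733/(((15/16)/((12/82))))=23456/205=114.42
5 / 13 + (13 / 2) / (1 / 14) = 1188 / 13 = 91.38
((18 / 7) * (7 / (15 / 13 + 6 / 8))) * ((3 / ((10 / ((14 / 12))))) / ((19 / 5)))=182 / 209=0.87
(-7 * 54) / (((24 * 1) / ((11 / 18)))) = -77 / 8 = -9.62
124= 124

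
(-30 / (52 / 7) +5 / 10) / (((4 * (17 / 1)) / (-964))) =11086 / 221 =50.16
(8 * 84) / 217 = 3.10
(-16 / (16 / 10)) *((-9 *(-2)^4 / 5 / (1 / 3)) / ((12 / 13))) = 936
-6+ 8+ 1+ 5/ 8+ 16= 157/ 8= 19.62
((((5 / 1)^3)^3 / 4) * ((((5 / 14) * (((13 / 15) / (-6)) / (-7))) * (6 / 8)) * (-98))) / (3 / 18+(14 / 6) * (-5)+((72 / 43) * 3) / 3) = 16796875 / 624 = 26918.07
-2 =-2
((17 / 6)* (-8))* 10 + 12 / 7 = -4724 / 21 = -224.95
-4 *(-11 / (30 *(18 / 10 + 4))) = 22 / 87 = 0.25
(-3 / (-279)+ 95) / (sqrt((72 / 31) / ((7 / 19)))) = 2209 * sqrt(8246) / 5301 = 37.84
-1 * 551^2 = -303601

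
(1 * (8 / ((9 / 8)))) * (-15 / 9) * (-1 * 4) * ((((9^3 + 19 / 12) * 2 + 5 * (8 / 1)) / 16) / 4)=90070 / 81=1111.98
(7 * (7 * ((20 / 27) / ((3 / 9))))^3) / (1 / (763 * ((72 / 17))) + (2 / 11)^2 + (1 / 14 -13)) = -2026674496000 / 991876509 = -2043.27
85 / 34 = 2.50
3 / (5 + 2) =3 / 7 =0.43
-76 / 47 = -1.62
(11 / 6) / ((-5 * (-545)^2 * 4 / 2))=-11 / 17821500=-0.00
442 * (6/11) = 241.09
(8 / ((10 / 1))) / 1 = 4 / 5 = 0.80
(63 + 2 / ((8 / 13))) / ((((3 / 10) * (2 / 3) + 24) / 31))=41075 / 484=84.87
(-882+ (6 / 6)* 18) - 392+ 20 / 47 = -59012 / 47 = -1255.57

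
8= 8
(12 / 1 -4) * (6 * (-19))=-912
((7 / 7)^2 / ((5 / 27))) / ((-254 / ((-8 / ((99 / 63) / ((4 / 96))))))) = 63 / 13970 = 0.00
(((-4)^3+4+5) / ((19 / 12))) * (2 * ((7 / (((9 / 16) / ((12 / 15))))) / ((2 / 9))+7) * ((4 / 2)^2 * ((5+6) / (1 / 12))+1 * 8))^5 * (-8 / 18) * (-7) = -2032747590822127533194347544576 / 35625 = -57059581496761474615981690.00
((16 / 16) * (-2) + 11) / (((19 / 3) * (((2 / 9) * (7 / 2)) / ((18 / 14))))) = 2187 / 931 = 2.35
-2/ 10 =-1/ 5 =-0.20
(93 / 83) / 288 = 0.00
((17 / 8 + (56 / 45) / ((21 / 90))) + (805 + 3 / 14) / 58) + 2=113719 / 4872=23.34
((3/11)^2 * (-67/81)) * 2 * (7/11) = -938/11979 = -0.08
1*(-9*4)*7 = -252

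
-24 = -24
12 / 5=2.40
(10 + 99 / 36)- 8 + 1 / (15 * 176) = 12541 / 2640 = 4.75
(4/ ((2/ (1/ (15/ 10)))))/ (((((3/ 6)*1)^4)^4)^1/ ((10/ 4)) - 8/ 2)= -655360/ 1966077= -0.33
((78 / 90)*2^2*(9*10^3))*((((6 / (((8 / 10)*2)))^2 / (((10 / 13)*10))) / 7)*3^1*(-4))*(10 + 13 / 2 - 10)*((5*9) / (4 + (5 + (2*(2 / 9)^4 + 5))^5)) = -2433984381109568113469501625 / 8531480316513312140461052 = -285.29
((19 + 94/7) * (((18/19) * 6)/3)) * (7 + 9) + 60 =138732/133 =1043.10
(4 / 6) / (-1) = -2 / 3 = -0.67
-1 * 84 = -84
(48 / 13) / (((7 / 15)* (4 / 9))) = 17.80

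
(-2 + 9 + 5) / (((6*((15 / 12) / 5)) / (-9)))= -72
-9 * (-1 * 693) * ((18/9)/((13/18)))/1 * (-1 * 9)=-2020788/13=-155445.23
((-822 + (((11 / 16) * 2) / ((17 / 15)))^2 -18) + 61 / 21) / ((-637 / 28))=324569459 / 8836464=36.73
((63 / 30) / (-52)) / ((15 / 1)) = -7 / 2600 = -0.00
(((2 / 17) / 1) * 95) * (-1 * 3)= -570 / 17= -33.53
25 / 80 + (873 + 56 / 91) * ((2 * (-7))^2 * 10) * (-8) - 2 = -2849244511 / 208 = -13698290.92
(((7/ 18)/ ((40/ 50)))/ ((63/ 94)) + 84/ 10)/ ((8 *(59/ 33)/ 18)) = 162613/ 14160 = 11.48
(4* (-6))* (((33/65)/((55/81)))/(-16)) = 729/650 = 1.12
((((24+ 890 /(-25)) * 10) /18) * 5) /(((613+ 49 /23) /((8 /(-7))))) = 13340 /222831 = 0.06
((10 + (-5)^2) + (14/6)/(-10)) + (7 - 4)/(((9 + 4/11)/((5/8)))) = 432191/12360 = 34.97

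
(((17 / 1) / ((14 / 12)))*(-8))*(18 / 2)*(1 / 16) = -459 / 7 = -65.57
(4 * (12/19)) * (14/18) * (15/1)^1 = 560/19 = 29.47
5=5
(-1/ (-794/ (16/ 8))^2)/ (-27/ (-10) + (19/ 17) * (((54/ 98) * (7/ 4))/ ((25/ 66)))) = -2975/ 2600075673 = -0.00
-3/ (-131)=3/ 131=0.02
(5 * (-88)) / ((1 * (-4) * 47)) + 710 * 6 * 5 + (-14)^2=1010422 / 47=21498.34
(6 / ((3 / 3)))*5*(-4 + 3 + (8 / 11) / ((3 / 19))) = 1190 / 11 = 108.18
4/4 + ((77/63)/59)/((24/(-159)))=3665/4248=0.86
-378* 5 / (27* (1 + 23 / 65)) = -2275 / 44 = -51.70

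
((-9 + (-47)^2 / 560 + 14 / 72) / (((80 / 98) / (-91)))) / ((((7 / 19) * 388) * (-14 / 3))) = -6051253 / 7449600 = -0.81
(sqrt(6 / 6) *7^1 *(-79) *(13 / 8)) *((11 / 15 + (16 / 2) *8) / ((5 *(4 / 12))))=-6980519 / 200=-34902.60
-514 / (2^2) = -128.50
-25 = -25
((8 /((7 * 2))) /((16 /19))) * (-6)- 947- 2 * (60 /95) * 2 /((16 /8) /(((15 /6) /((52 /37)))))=-3296575 /3458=-953.32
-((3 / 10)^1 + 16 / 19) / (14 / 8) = -0.65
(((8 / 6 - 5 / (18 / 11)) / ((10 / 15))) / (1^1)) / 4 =-31 / 48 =-0.65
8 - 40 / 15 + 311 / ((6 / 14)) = 731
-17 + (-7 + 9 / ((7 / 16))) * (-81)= -7814 / 7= -1116.29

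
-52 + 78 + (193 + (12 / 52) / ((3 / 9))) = 2856 / 13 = 219.69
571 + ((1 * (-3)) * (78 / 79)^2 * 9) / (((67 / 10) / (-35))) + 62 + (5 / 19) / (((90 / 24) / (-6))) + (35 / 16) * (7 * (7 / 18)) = 1775635525979 / 2288100384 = 776.03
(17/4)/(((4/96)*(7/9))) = 918/7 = 131.14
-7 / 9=-0.78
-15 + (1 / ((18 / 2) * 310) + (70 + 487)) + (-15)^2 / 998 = 377446097 / 696105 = 542.23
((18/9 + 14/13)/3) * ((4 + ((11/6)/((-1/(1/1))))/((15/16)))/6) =368/1053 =0.35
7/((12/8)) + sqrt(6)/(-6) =4.26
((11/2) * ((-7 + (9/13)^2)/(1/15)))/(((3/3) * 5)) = -18183/169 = -107.59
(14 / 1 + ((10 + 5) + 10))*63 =2457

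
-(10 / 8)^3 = -125 / 64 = -1.95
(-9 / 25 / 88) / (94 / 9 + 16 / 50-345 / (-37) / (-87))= -86913 / 226417928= -0.00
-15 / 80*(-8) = 3 / 2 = 1.50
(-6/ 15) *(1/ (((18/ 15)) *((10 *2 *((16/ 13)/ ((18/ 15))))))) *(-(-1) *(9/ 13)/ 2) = -9/ 1600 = -0.01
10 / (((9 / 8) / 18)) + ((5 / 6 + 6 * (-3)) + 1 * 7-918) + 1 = -4603 / 6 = -767.17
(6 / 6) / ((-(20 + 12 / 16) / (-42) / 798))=134064 / 83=1615.23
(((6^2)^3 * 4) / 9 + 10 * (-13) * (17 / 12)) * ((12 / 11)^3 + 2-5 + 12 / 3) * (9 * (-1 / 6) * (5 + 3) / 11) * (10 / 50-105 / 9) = 590850.68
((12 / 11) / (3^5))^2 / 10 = 8 / 3969405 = 0.00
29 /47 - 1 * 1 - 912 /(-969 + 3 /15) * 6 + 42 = 2690196 /56917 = 47.27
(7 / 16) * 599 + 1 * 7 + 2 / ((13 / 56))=57757 / 208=277.68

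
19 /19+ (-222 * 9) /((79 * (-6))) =412 /79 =5.22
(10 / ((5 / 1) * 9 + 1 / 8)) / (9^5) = 80 / 21316689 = 0.00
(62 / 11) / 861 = 62 / 9471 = 0.01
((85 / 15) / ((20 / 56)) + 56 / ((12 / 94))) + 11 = 6983 / 15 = 465.53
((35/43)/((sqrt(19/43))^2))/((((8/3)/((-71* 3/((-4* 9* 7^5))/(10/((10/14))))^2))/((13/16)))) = 327665/923300858683392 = 0.00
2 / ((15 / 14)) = 28 / 15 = 1.87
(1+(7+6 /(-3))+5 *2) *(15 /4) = 60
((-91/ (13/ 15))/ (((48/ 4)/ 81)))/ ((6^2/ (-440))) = 17325/ 2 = 8662.50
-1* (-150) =150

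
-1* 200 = -200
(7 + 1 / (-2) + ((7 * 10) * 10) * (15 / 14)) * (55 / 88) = 7565 / 16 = 472.81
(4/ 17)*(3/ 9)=4/ 51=0.08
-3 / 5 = -0.60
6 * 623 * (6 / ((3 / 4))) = 29904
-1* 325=-325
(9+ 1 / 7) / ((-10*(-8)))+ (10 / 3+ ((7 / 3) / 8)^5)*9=933099989 / 30965760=30.13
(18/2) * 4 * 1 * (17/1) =612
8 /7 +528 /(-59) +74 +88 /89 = 2469426 /36757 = 67.18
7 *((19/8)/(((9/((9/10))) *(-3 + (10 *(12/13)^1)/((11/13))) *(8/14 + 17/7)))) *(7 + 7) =10241/10440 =0.98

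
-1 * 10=-10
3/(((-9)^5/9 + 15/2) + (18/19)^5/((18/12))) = -4952198/10817236723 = -0.00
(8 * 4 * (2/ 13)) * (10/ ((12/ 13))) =160/ 3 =53.33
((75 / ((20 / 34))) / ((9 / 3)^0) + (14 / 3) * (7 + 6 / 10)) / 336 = 4889 / 10080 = 0.49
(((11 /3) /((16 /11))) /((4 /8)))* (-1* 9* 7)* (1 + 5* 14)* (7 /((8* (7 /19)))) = -3427809 /64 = -53559.52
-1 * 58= -58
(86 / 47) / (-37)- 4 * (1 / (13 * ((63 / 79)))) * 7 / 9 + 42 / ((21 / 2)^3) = -28108610 / 89727183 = -0.31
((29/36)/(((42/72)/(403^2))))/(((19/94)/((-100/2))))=-22136346700/399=-55479565.66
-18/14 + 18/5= 81/35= 2.31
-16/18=-8/9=-0.89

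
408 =408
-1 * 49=-49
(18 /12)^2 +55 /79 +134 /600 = 37559 /11850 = 3.17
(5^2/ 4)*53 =1325/ 4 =331.25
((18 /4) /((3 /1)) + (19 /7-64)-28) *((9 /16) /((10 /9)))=-99549 /2240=-44.44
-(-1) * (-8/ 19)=-8/ 19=-0.42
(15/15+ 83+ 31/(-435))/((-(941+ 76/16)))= -0.09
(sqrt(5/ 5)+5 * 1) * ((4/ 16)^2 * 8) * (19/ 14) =57/ 14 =4.07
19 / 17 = 1.12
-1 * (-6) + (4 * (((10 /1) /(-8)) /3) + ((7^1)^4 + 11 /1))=7249 /3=2416.33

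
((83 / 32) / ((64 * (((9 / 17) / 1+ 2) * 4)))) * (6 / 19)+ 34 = 34.00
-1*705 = -705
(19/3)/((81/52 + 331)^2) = 51376/897143547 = 0.00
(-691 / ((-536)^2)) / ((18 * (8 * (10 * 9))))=-691 / 3723356160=-0.00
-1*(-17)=17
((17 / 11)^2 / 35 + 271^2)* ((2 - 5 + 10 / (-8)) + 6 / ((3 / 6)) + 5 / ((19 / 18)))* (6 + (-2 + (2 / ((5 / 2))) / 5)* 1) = 7674179626776 / 2011625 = 3814915.62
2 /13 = 0.15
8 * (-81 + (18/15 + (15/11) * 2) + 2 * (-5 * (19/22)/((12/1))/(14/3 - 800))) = -40456541/65615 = -616.57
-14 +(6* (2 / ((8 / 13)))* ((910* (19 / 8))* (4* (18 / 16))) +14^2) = 3037307 / 16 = 189831.69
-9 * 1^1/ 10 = -9/ 10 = -0.90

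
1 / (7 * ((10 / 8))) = 4 / 35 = 0.11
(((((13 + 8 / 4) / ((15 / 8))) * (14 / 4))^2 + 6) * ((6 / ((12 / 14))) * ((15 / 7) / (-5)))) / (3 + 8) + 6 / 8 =-9447 / 44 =-214.70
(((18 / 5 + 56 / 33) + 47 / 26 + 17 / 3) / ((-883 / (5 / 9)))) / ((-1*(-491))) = -0.00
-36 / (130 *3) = -6 / 65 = -0.09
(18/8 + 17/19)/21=239/1596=0.15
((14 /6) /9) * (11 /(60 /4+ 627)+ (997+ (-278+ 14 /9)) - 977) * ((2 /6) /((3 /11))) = -38028683 /468018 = -81.25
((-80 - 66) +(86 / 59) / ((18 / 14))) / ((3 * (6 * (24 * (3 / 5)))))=-96155 / 172044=-0.56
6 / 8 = 3 / 4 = 0.75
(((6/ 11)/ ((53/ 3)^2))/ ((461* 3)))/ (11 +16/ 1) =2/ 42733317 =0.00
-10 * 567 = -5670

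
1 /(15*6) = 1 /90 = 0.01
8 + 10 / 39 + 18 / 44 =8.67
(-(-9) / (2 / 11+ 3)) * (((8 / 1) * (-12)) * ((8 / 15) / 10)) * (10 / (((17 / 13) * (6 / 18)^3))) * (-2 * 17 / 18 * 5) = 988416 / 35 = 28240.46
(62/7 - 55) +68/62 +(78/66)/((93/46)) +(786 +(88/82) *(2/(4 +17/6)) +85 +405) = 14828599015/12037641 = 1231.85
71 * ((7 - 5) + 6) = 568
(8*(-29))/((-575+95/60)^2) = -33408/47348161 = -0.00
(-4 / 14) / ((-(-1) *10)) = -1 / 35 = -0.03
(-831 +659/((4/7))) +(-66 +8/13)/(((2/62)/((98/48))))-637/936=-3572461/936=-3816.73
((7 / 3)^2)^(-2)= 81 / 2401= 0.03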